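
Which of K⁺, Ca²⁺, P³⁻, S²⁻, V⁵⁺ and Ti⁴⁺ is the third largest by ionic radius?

Each ion has 18 electrons. The ranking follows nuclear charge in reverse — greater Z gives a smaller radius. V⁵⁺ (Z=23), Ti⁴⁺ (Z=22), Ca²⁺ (Z=20), K⁺ (Z=19), S²⁻ (Z=16), P³⁻ (Z=15).
So the order is V⁵⁺ < Ti⁴⁺ < Ca²⁺ < K⁺ < S²⁻ < P³⁻; the 3rd-largest ion is K⁺.

K⁺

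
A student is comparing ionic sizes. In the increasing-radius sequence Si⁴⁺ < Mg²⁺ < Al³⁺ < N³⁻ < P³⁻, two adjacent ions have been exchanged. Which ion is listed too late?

Al³⁺

Check each adjacent pair. Mg²⁺ and Al³⁺ are reversed: they are isoelectronic (10 e⁻) and Al has more protons than Mg (13 vs 12), making Al³⁺ smaller. No other neighbouring pair contradicts the periodic trends, so Al³⁺ is the ion listed too late.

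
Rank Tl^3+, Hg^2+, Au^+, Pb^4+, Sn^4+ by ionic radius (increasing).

Sn^4+ < Pb^4+ < Tl^3+ < Hg^2+ < Au^+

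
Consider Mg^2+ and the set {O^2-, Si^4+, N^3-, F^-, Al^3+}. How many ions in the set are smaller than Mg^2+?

2

These species are isoelectronic with 10 electrons. The only difference is the number of protons: Si^4+ (Z=14), Al^3+ (Z=13), Mg^2+ (Z=12), F^- (Z=9), O^2- (Z=8), N^3- (Z=7). The strongest nuclear pull (Si^4+) gives the smallest ion.
Relative to Mg^2+, the ions that are smaller are Si^4+, Al^3+. That's 2.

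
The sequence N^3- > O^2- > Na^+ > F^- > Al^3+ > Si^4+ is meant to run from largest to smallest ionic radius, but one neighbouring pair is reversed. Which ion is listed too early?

Na^+

The pair Na^+, F^- is the wrong way round — Na^+ and F^- share 10 electrons; the higher nuclear charge on Na (Z=11) contracts it more, so Na^+ < F^-. All other adjacent pairs agree with periodic trends, so Na^+ is the misplaced ion.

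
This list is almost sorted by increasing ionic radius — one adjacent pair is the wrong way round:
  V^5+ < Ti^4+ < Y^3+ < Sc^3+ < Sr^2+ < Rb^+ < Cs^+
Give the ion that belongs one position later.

Y^3+

The pair Y^3+, Sc^3+ is the wrong way round — same group and charge — period 4 sits above period 5, so Sc^3+ is smaller. All other adjacent pairs agree with periodic trends, so Y^3+ is the misplaced ion.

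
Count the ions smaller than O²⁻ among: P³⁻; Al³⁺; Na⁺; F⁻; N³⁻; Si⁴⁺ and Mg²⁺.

Work out protons and electrons: Si⁴⁺ (Z=14, 10 e⁻), Al³⁺ (Z=13, 10 e⁻), Mg²⁺ (Z=12, 10 e⁻), Na⁺ (Z=11, 10 e⁻), F⁻ (Z=9, 10 e⁻), O²⁻ (Z=8, 10 e⁻), N³⁻ (Z=7, 10 e⁻), P³⁻ (Z=15, 18 e⁻). Si⁴⁺ < Al³⁺ (isoelectronic, higher Z=14 is smaller); Al³⁺ < Mg²⁺ (isoelectronic, higher Z=13 is smaller); Mg²⁺ < Na⁺ (isoelectronic, higher Z=12 is smaller); Na⁺ < F⁻ (both 10 e⁻, Z=11>9); F⁻ < O²⁻ (isoelectronic, higher Z=9 is smaller); O²⁻ < N³⁻ (both 10 e⁻, Z=8>7); N³⁻ < P³⁻ (same group, 1 shell fewer).
Overall: Si⁴⁺ < Al³⁺ < Mg²⁺ < Na⁺ < F⁻ < O²⁻ < N³⁻ < P³⁻. O²⁻ has 5 below it and 2 above. Count: 5.

5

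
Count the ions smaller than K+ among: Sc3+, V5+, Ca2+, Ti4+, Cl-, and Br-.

4

Work out protons and electrons: V5+ (Z=23, 18 e⁻), Ti4+ (Z=22, 18 e⁻), Sc3+ (Z=21, 18 e⁻), Ca2+ (Z=20, 18 e⁻), K+ (Z=19, 18 e⁻), Cl- (Z=17, 18 e⁻), Br- (Z=35, 36 e⁻). V5+ < Ti4+ (both 18 e⁻, Z=23>22); Ti4+ < Sc3+ (both 18 e⁻, Z=22>21); Sc3+ < Ca2+ (isoelectronic, higher Z=21 is smaller); Ca2+ < K+ (isoelectronic, higher Z=20 is smaller); K+ < Cl- (isoelectronic, higher Z=19 is smaller); Cl- < Br- (same group, 1 shell fewer).
Overall: V5+ < Ti4+ < Sc3+ < Ca2+ < K+ < Cl- < Br-. K+ has 4 below it and 2 above. That's 4.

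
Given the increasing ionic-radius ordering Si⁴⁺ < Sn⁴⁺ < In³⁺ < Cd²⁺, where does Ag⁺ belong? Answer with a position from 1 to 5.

5

Electron counts and nuclear charges: Si⁴⁺: 10 e⁻, Z=14, Sn⁴⁺: 46 e⁻, Z=50, In³⁺: 46 e⁻, Z=49, Cd²⁺: 46 e⁻, Z=48, Ag⁺: 46 e⁻, Z=47. Si⁴⁺ < Sn⁴⁺ (same group, 2 shells fewer); Sn⁴⁺ < In³⁺ (both 46 e⁻, Z=50>49); In³⁺ < Cd²⁺ (both 46 e⁻, Z=49>48); Cd²⁺ < Ag⁺ (isoelectronic, higher Z=48 is smaller).
Putting Ag⁺ in gives Si⁴⁺ < Sn⁴⁺ < In³⁺ < Cd²⁺ < Ag⁺; it lands at slot 5.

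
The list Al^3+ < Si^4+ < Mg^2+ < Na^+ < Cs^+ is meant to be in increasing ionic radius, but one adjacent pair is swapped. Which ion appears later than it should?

Si^4+

The pair Al^3+, Si^4+ is the wrong way round — Si^4+ and Al^3+ share 10 electrons; the higher nuclear charge on Si (Z=14) contracts it more, so Si^4+ < Al^3+. All other adjacent pairs agree with periodic trends, so Si^4+ is the misplaced ion.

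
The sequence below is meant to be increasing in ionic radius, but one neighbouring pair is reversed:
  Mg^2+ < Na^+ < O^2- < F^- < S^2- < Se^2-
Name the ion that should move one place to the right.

O^2-

Check each adjacent pair. O^2- and F^- are reversed: both have 10 electrons but Z(F)=9 > Z(O)=8, so F^- should be the smaller of the two. No other neighbouring pair contradicts the periodic trends, so O^2- is the ion listed too early.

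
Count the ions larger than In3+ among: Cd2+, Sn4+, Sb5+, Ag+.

Isoelectronic series (46 e⁻ each). Size is set by nuclear charge: more protons means a smaller ion. Sb5+ (Z=51), Sn4+ (Z=50), In3+ (Z=49), Cd2+ (Z=48), Ag+ (Z=47).
Overall: Sb5+ < Sn4+ < In3+ < Cd2+ < Ag+. In3+ has 2 below it and 2 above. Count: 2.

2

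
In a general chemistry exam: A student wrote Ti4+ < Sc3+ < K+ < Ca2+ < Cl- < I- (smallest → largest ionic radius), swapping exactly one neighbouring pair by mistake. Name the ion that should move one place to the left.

Ca2+

Compare adjacent ions: Ca2+ and K+ share 18 electrons; the higher nuclear charge on Ca (Z=20) contracts it more, so Ca2+ < K+ — yet in this increasing list K+ sits before Ca2+. Nothing else is reversed, so Ca2+ should move one place to the left.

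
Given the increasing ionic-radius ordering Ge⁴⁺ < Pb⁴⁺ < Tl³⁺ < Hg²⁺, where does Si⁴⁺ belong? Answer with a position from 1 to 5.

Si⁴⁺ has 10 e⁻ (Z=14), Ge⁴⁺ has 28 e⁻ (Z=32), Pb⁴⁺ has 78 e⁻ (Z=82), Tl³⁺ has 78 e⁻ (Z=81), Hg²⁺ has 78 e⁻ (Z=80). Si⁴⁺ < Ge⁴⁺ (same group, 1 shell fewer); Ge⁴⁺ < Pb⁴⁺ (same group, 2 shells fewer); Pb⁴⁺ < Tl³⁺ (both 78 e⁻, Z=82>81); Tl³⁺ < Hg²⁺ (both 78 e⁻, Z=81>80).
Putting Si⁴⁺ in gives Si⁴⁺ < Ge⁴⁺ < Pb⁴⁺ < Tl³⁺ < Hg²⁺; it lands at slot 1.

1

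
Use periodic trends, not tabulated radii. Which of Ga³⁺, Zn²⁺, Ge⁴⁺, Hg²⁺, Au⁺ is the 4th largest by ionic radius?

Ga³⁺

Electron counts and nuclear charges: Ge⁴⁺ has 28 e⁻ (Z=32), Ga³⁺ has 28 e⁻ (Z=31), Zn²⁺ has 28 e⁻ (Z=30), Hg²⁺ has 78 e⁻ (Z=80), Au⁺ has 78 e⁻ (Z=79). Ge⁴⁺ < Ga³⁺ (both 28 e⁻, Z=32>31); Ga³⁺ < Zn²⁺ (isoelectronic, higher Z=31 is smaller); Zn²⁺ < Hg²⁺ (same group, 2 shells fewer); Hg²⁺ < Au⁺ (both 78 e⁻, Z=80>79).
Ordering: Ge⁴⁺ < Ga³⁺ < Zn²⁺ < Hg²⁺ < Au⁺. The 4th largest is Ga³⁺.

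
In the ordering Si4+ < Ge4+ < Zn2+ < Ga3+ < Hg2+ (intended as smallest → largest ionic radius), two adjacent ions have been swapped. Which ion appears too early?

The pair Zn2+, Ga3+ is the wrong way round — Ga3+ and Zn2+ share 28 electrons; the higher nuclear charge on Ga (Z=31) contracts it more, so Ga3+ < Zn2+. All other adjacent pairs agree with periodic trends, so Zn2+ is the misplaced ion.

Zn2+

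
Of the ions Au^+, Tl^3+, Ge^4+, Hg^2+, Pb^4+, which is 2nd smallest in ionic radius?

Work out protons and electrons: Ge^4+ has 28 e⁻ (Z=32), Pb^4+ has 78 e⁻ (Z=82), Tl^3+ has 78 e⁻ (Z=81), Hg^2+ has 78 e⁻ (Z=80), Au^+ has 78 e⁻ (Z=79). Ge^4+ < Pb^4+ (same group, 2 shells fewer); Pb^4+ < Tl^3+ (isoelectronic, higher Z=82 is smaller); Tl^3+ < Hg^2+ (isoelectronic, higher Z=81 is smaller); Hg^2+ < Au^+ (isoelectronic, higher Z=80 is smaller).
That gives Ge^4+ < Pb^4+ < Tl^3+ < Hg^2+ < Au^+. From the smallest end, number 2 is Pb^4+.

Pb^4+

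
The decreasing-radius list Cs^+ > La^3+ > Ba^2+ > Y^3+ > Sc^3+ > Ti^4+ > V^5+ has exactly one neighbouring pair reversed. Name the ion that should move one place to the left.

Ba^2+

Check each adjacent pair. La^3+ and Ba^2+ are reversed: La^3+ and Ba^2+ share 54 electrons; the higher nuclear charge on La (Z=57) contracts it more, so La^3+ < Ba^2+. No other neighbouring pair contradicts the periodic trends, so Ba^2+ is the ion listed too late.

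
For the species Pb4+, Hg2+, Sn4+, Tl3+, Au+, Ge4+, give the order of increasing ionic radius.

Ge4+ < Sn4+ < Pb4+ < Tl3+ < Hg2+ < Au+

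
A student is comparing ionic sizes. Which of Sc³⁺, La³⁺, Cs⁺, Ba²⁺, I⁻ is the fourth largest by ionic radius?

La³⁺

Sc³⁺: 18 e⁻, Z=21, La³⁺: 54 e⁻, Z=57, Ba²⁺: 54 e⁻, Z=56, Cs⁺: 54 e⁻, Z=55, I⁻: 54 e⁻, Z=53. Sc³⁺ < La³⁺ (same group, 2 shells fewer); La³⁺ < Ba²⁺ (both 54 e⁻, Z=57>56); Ba²⁺ < Cs⁺ (isoelectronic, higher Z=56 is smaller); Cs⁺ < I⁻ (isoelectronic, higher Z=55 is smaller).
That gives Sc³⁺ < La³⁺ < Ba²⁺ < Cs⁺ < I⁻. From the largest end, number 4 is La³⁺.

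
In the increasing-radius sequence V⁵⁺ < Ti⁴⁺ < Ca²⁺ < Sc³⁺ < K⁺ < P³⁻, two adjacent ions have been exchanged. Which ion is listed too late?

The pair Ca²⁺, Sc³⁺ is the wrong way round — Sc³⁺ and Ca²⁺ share 18 electrons; the higher nuclear charge on Sc (Z=21) contracts it more, so Sc³⁺ < Ca²⁺. All other adjacent pairs agree with periodic trends, so Sc³⁺ is the misplaced ion.

Sc³⁺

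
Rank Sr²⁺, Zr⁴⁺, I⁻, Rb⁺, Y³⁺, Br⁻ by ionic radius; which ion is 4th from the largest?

Sr²⁺

Electron counts and nuclear charges: Zr⁴⁺ (Z=40, 36 e⁻), Y³⁺ (Z=39, 36 e⁻), Sr²⁺ (Z=38, 36 e⁻), Rb⁺ (Z=37, 36 e⁻), Br⁻ (Z=35, 36 e⁻), I⁻ (Z=53, 54 e⁻). Zr⁴⁺ < Y³⁺ (isoelectronic, higher Z=40 is smaller); Y³⁺ < Sr²⁺ (isoelectronic, higher Z=39 is smaller); Sr²⁺ < Rb⁺ (both 36 e⁻, Z=38>37); Rb⁺ < Br⁻ (isoelectronic, higher Z=37 is smaller); Br⁻ < I⁻ (same group, 1 shell fewer).
Ordering: Zr⁴⁺ < Y³⁺ < Sr²⁺ < Rb⁺ < Br⁻ < I⁻. The 4th largest is Sr²⁺.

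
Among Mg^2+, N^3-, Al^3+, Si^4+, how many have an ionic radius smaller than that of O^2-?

All of these have 10 electrons (isoelectronic). With the same electron cloud, the ion with the most protons pulls it in tightest. Nuclear charges: Si^4+ (Z=14), Al^3+ (Z=13), Mg^2+ (Z=12), O^2- (Z=8), N^3- (Z=7). Highest Z is smallest.
Ordering all of them (including O^2-) by radius gives Si^4+ < Al^3+ < Mg^2+ < O^2- < N^3-. That's 3.

3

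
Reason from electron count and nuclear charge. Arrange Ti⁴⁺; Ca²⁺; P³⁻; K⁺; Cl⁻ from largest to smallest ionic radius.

Each ion has 18 electrons. The ranking follows nuclear charge in reverse — greater Z gives a smaller radius. Ti⁴⁺ (Z=22), Ca²⁺ (Z=20), K⁺ (Z=19), Cl⁻ (Z=17), P³⁻ (Z=15).

P³⁻ > Cl⁻ > K⁺ > Ca²⁺ > Ti⁴⁺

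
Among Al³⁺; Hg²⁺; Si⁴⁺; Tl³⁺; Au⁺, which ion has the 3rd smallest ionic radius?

Electron counts and nuclear charges: Si⁴⁺ (Z=14, 10 e⁻), Al³⁺ (Z=13, 10 e⁻), Tl³⁺ (Z=81, 78 e⁻), Hg²⁺ (Z=80, 78 e⁻), Au⁺ (Z=79, 78 e⁻). Si⁴⁺ < Al³⁺ (isoelectronic, higher Z=14 is smaller); Al³⁺ < Tl³⁺ (same group, period 3 vs 6); Tl³⁺ < Hg²⁺ (isoelectronic, higher Z=81 is smaller); Hg²⁺ < Au⁺ (isoelectronic, higher Z=80 is smaller).
Ordering: Si⁴⁺ < Al³⁺ < Tl³⁺ < Hg²⁺ < Au⁺. The 3rd smallest is Tl³⁺.

Tl³⁺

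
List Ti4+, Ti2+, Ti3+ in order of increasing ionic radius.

Ti4+ < Ti3+ < Ti2+

These are all Ti ions. Removing more electrons (higher positive charge) pulls the remaining electrons in closer, so Ti4+ is smallest and Ti2+ is largest.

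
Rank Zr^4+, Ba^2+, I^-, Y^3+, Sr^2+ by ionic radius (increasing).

Zr^4+ has 36 e⁻ (Z=40), Y^3+ has 36 e⁻ (Z=39), Sr^2+ has 36 e⁻ (Z=38), Ba^2+ has 54 e⁻ (Z=56), I^- has 54 e⁻ (Z=53). Zr^4+ < Y^3+ (isoelectronic, higher Z=40 is smaller); Y^3+ < Sr^2+ (both 36 e⁻, Z=39>38); Sr^2+ < Ba^2+ (same group, period 5 vs 6); Ba^2+ < I^- (both 54 e⁻, Z=56>53).

Zr^4+ < Y^3+ < Sr^2+ < Ba^2+ < I^-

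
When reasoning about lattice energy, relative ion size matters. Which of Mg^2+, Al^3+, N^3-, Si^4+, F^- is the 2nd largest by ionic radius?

F^-

Each ion has 10 electrons. The ranking follows nuclear charge in reverse — greater Z gives a smaller radius. Si^4+ (Z=14), Al^3+ (Z=13), Mg^2+ (Z=12), F^- (Z=9), N^3- (Z=7).
Full ascending order: Si^4+ < Al^3+ < Mg^2+ < F^- < N^3-. Counting from the largest, position 2 is F^-.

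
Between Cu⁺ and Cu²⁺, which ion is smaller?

These are all Cu ions. Removing more electrons (higher positive charge) pulls the remaining electrons in closer, so Cu²⁺ is smallest and Cu⁺ is largest.

Cu²⁺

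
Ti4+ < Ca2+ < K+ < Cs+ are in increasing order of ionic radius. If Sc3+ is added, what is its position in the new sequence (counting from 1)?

2

First list Z and electron count for each: Ti4+ has 18 e⁻ (Z=22), Sc3+ has 18 e⁻ (Z=21), Ca2+ has 18 e⁻ (Z=20), K+ has 18 e⁻ (Z=19), Cs+ has 54 e⁻ (Z=55). Ti4+ < Sc3+ (isoelectronic, higher Z=22 is smaller); Sc3+ < Ca2+ (both 18 e⁻, Z=21>20); Ca2+ < K+ (isoelectronic, higher Z=20 is smaller); K+ < Cs+ (same group, period 4 vs 6).
Putting Sc3+ in gives Ti4+ < Sc3+ < Ca2+ < K+ < Cs+; it lands at slot 2.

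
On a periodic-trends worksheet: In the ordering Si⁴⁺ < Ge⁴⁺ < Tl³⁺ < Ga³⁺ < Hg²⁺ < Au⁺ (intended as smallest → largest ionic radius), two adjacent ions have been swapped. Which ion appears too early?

Check each adjacent pair. Tl³⁺ and Ga³⁺ are reversed: same group and charge — period 4 sits above period 6, so Ga³⁺ is smaller. No other neighbouring pair contradicts the periodic trends, so Tl³⁺ is the ion listed too early.

Tl³⁺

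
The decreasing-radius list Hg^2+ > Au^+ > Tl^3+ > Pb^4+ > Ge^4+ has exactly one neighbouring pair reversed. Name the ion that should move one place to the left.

Check each adjacent pair. Hg^2+ and Au^+ are reversed: they are isoelectronic (78 e⁻) and Hg has more protons than Au (80 vs 79), making Hg^2+ smaller. No other neighbouring pair contradicts the periodic trends, so Au^+ is the ion listed too late.

Au^+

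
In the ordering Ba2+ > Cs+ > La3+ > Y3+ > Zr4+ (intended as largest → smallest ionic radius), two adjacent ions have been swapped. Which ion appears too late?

Cs+

The pair Ba2+, Cs+ is the wrong way round — both have 54 electrons but Z(Ba)=56 > Z(Cs)=55, so Ba2+ should be the smaller of the two. All other adjacent pairs agree with periodic trends, so Cs+ is the misplaced ion.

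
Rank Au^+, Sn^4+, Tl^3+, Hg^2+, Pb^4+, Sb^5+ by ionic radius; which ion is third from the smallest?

Pb^4+

Tabulating Z and e⁻: Sb^5+: 46 e⁻, Z=51, Sn^4+: 46 e⁻, Z=50, Pb^4+: 78 e⁻, Z=82, Tl^3+: 78 e⁻, Z=81, Hg^2+: 78 e⁻, Z=80, Au^+: 78 e⁻, Z=79. Sb^5+ < Sn^4+ (both 46 e⁻, Z=51>50); Sn^4+ < Pb^4+ (same group, period 5 vs 6); Pb^4+ < Tl^3+ (both 78 e⁻, Z=82>81); Tl^3+ < Hg^2+ (both 78 e⁻, Z=81>80); Hg^2+ < Au^+ (both 78 e⁻, Z=80>79).
That gives Sb^5+ < Sn^4+ < Pb^4+ < Tl^3+ < Hg^2+ < Au^+. From the smallest end, number 3 is Pb^4+.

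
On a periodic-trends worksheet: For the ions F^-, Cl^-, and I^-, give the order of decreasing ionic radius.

All are in the same group with charge -1. Radius grows down the group as n (the outermost shell) increases.

I^- > Cl^- > F^-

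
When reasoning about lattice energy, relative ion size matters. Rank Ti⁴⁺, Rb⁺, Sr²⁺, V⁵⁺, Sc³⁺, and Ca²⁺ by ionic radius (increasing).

V⁵⁺ < Ti⁴⁺ < Sc³⁺ < Ca²⁺ < Sr²⁺ < Rb⁺

Electron counts and nuclear charges: V⁵⁺ (Z=23, 18 e⁻), Ti⁴⁺ (Z=22, 18 e⁻), Sc³⁺ (Z=21, 18 e⁻), Ca²⁺ (Z=20, 18 e⁻), Sr²⁺ (Z=38, 36 e⁻), Rb⁺ (Z=37, 36 e⁻). V⁵⁺ < Ti⁴⁺ (both 18 e⁻, Z=23>22); Ti⁴⁺ < Sc³⁺ (both 18 e⁻, Z=22>21); Sc³⁺ < Ca²⁺ (both 18 e⁻, Z=21>20); Ca²⁺ < Sr²⁺ (same group, 1 shell fewer); Sr²⁺ < Rb⁺ (both 36 e⁻, Z=38>37).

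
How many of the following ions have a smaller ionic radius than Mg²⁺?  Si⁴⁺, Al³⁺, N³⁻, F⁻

These species are isoelectronic with 10 electrons. The only difference is the number of protons: Si⁴⁺ (Z=14), Al³⁺ (Z=13), Mg²⁺ (Z=12), F⁻ (Z=9), N³⁻ (Z=7). The strongest nuclear pull (Si⁴⁺) gives the smallest ion.
Ordering all of them (including Mg²⁺) by radius gives Si⁴⁺ < Al³⁺ < Mg²⁺ < F⁻ < N³⁻. That's 2.

2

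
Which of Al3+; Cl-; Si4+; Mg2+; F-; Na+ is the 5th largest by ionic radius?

Si4+ has 10 e⁻ (Z=14), Al3+ has 10 e⁻ (Z=13), Mg2+ has 10 e⁻ (Z=12), Na+ has 10 e⁻ (Z=11), F- has 10 e⁻ (Z=9), Cl- has 18 e⁻ (Z=17). Si4+ < Al3+ (isoelectronic, higher Z=14 is smaller); Al3+ < Mg2+ (isoelectronic, higher Z=13 is smaller); Mg2+ < Na+ (both 10 e⁻, Z=12>11); Na+ < F- (both 10 e⁻, Z=11>9); F- < Cl- (same group, 1 shell fewer).
That gives Si4+ < Al3+ < Mg2+ < Na+ < F- < Cl-. From the largest end, number 5 is Al3+.

Al3+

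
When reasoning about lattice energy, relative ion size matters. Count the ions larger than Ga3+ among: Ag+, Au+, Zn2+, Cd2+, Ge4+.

4

Work out protons and electrons: Ge4+ has 28 e⁻ (Z=32), Ga3+ has 28 e⁻ (Z=31), Zn2+ has 28 e⁻ (Z=30), Cd2+ has 46 e⁻ (Z=48), Ag+ has 46 e⁻ (Z=47), Au+ has 78 e⁻ (Z=79). Ge4+ < Ga3+ (both 28 e⁻, Z=32>31); Ga3+ < Zn2+ (both 28 e⁻, Z=31>30); Zn2+ < Cd2+ (same group, 1 shell fewer); Cd2+ < Ag+ (isoelectronic, higher Z=48 is smaller); Ag+ < Au+ (same group, period 5 vs 6).
Overall: Ge4+ < Ga3+ < Zn2+ < Cd2+ < Ag+ < Au+. Ga3+ has 1 below it and 4 above. Count: 4.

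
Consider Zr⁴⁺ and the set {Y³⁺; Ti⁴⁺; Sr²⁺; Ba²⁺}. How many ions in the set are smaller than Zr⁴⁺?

1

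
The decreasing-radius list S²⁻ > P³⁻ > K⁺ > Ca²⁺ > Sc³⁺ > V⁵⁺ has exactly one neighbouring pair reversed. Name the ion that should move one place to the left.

Compare adjacent ions: S²⁻ and P³⁻ share 18 electrons; the higher nuclear charge on S (Z=16) contracts it more, so S²⁻ < P³⁻ — yet in this decreasing list S²⁻ sits before P³⁻. Nothing else is reversed, so P³⁻ should move one place to the left.

P³⁻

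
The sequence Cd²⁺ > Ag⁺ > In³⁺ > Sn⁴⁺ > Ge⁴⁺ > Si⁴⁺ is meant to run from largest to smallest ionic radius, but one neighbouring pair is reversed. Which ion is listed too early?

Scanning neighbour by neighbour, only Cd²⁺/Ag⁺ violates a trend: both have 46 electrons but Z(Cd)=48 > Z(Ag)=47, so Cd²⁺ should be the smaller of the two. That makes Cd²⁺ the one sitting a position early relative to where it belongs.

Cd²⁺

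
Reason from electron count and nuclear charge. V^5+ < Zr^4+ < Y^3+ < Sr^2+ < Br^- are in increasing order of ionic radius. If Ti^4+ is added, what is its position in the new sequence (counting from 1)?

Work out protons and electrons: V^5+ (Z=23, 18 e⁻), Ti^4+ (Z=22, 18 e⁻), Zr^4+ (Z=40, 36 e⁻), Y^3+ (Z=39, 36 e⁻), Sr^2+ (Z=38, 36 e⁻), Br^- (Z=35, 36 e⁻). V^5+ < Ti^4+ (isoelectronic, higher Z=23 is smaller); Ti^4+ < Zr^4+ (same group, 1 shell fewer); Zr^4+ < Y^3+ (both 36 e⁻, Z=40>39); Y^3+ < Sr^2+ (isoelectronic, higher Z=39 is smaller); Sr^2+ < Br^- (both 36 e⁻, Z=38>35).
The complete sequence is V^5+ < Ti^4+ < Zr^4+ < Y^3+ < Sr^2+ < Br^-. Ti^4+ sits at position 2.

2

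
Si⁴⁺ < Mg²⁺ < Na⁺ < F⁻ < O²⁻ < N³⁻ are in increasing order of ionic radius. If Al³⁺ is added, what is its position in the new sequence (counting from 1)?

2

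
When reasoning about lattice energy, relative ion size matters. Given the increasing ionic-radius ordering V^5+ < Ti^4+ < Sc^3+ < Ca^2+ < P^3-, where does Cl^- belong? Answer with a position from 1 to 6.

Isoelectronic series (18 e⁻ each). Size is set by nuclear charge: more protons means a smaller ion. V^5+ (Z=23), Ti^4+ (Z=22), Sc^3+ (Z=21), Ca^2+ (Z=20), Cl^- (Z=17), P^3- (Z=15).
Merged order: V^5+ < Ti^4+ < Sc^3+ < Ca^2+ < Cl^- < P^3- — Cl^- is number 5.

5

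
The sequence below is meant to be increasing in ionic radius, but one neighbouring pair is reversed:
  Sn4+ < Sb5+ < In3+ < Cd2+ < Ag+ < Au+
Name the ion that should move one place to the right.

Sn4+

Compare adjacent ions: Sb5+ and Sn4+ share 46 electrons; the higher nuclear charge on Sb (Z=51) contracts it more, so Sb5+ < Sn4+ — yet in this increasing list Sn4+ sits before Sb5+. Nothing else is reversed, so Sn4+ should move one place to the right.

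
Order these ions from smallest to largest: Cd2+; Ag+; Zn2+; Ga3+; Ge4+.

Electron counts and nuclear charges: Ge4+ (Z=32, 28 e⁻), Ga3+ (Z=31, 28 e⁻), Zn2+ (Z=30, 28 e⁻), Cd2+ (Z=48, 46 e⁻), Ag+ (Z=47, 46 e⁻). Ge4+ < Ga3+ (isoelectronic, higher Z=32 is smaller); Ga3+ < Zn2+ (isoelectronic, higher Z=31 is smaller); Zn2+ < Cd2+ (same group, 1 shell fewer); Cd2+ < Ag+ (isoelectronic, higher Z=48 is smaller).

Ge4+ < Ga3+ < Zn2+ < Cd2+ < Ag+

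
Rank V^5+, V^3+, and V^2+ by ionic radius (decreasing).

Same element, different charge: the more highly charged cation has fewer electrons and a greater effective nuclear charge per electron, making V^5+ the smallest.

V^2+ > V^3+ > V^5+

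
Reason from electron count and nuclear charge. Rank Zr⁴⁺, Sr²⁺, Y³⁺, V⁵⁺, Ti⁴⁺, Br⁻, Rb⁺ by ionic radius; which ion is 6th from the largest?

Ti⁴⁺

Work out protons and electrons: V⁵⁺: 18 e⁻, Z=23, Ti⁴⁺: 18 e⁻, Z=22, Zr⁴⁺: 36 e⁻, Z=40, Y³⁺: 36 e⁻, Z=39, Sr²⁺: 36 e⁻, Z=38, Rb⁺: 36 e⁻, Z=37, Br⁻: 36 e⁻, Z=35. V⁵⁺ < Ti⁴⁺ (both 18 e⁻, Z=23>22); Ti⁴⁺ < Zr⁴⁺ (same group, 1 shell fewer); Zr⁴⁺ < Y³⁺ (both 36 e⁻, Z=40>39); Y³⁺ < Sr²⁺ (both 36 e⁻, Z=39>38); Sr²⁺ < Rb⁺ (both 36 e⁻, Z=38>37); Rb⁺ < Br⁻ (isoelectronic, higher Z=37 is smaller).
Ordering: V⁵⁺ < Ti⁴⁺ < Zr⁴⁺ < Y³⁺ < Sr²⁺ < Rb⁺ < Br⁻. The 6th largest is Ti⁴⁺.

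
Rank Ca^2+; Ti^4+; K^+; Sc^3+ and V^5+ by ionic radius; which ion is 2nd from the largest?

Ca^2+

These species are isoelectronic with 18 electrons. The only difference is the number of protons: V^5+ (Z=23), Ti^4+ (Z=22), Sc^3+ (Z=21), Ca^2+ (Z=20), K^+ (Z=19). The strongest nuclear pull (V^5+) gives the smallest ion.
That gives V^5+ < Ti^4+ < Sc^3+ < Ca^2+ < K^+. From the largest end, number 2 is Ca^2+.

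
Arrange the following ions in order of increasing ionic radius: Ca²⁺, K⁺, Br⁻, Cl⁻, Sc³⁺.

Sc³⁺ < Ca²⁺ < K⁺ < Cl⁻ < Br⁻

First list Z and electron count for each: Sc³⁺ has 18 e⁻ (Z=21), Ca²⁺ has 18 e⁻ (Z=20), K⁺ has 18 e⁻ (Z=19), Cl⁻ has 18 e⁻ (Z=17), Br⁻ has 36 e⁻ (Z=35). Sc³⁺ < Ca²⁺ (both 18 e⁻, Z=21>20); Ca²⁺ < K⁺ (isoelectronic, higher Z=20 is smaller); K⁺ < Cl⁻ (both 18 e⁻, Z=19>17); Cl⁻ < Br⁻ (same group, 1 shell fewer).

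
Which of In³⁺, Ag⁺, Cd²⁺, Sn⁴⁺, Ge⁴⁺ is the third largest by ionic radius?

Ge⁴⁺: 28 e⁻, Z=32, Sn⁴⁺: 46 e⁻, Z=50, In³⁺: 46 e⁻, Z=49, Cd²⁺: 46 e⁻, Z=48, Ag⁺: 46 e⁻, Z=47. Ge⁴⁺ < Sn⁴⁺ (same group, 1 shell fewer); Sn⁴⁺ < In³⁺ (isoelectronic, higher Z=50 is smaller); In³⁺ < Cd²⁺ (both 46 e⁻, Z=49>48); Cd²⁺ < Ag⁺ (both 46 e⁻, Z=48>47).
That gives Ge⁴⁺ < Sn⁴⁺ < In³⁺ < Cd²⁺ < Ag⁺. From the largest end, number 3 is In³⁺.

In³⁺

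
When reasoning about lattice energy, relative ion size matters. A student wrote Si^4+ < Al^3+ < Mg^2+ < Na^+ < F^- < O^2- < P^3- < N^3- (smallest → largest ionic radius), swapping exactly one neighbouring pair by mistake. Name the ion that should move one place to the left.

Check each adjacent pair. P^3- and N^3- are reversed: N^3- and P^3- are in one column with the same charge; the lighter period-2 ion has one fewer shell and is smaller. No other neighbouring pair contradicts the periodic trends, so N^3- is the ion listed too late.

N^3-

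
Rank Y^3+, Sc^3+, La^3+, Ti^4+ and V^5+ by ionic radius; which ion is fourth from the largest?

Work out protons and electrons: V^5+ (Z=23, 18 e⁻), Ti^4+ (Z=22, 18 e⁻), Sc^3+ (Z=21, 18 e⁻), Y^3+ (Z=39, 36 e⁻), La^3+ (Z=57, 54 e⁻). V^5+ < Ti^4+ (isoelectronic, higher Z=23 is smaller); Ti^4+ < Sc^3+ (both 18 e⁻, Z=22>21); Sc^3+ < Y^3+ (same group, period 4 vs 5); Y^3+ < La^3+ (same group, period 5 vs 6).
That gives V^5+ < Ti^4+ < Sc^3+ < Y^3+ < La^3+. From the largest end, number 4 is Ti^4+.

Ti^4+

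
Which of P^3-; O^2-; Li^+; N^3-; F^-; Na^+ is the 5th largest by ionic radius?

Na^+

Li^+: 2 e⁻, Z=3, Na^+: 10 e⁻, Z=11, F^-: 10 e⁻, Z=9, O^2-: 10 e⁻, Z=8, N^3-: 10 e⁻, Z=7, P^3-: 18 e⁻, Z=15. Li^+ < Na^+ (same group, 1 shell fewer); Na^+ < F^- (isoelectronic, higher Z=11 is smaller); F^- < O^2- (isoelectronic, higher Z=9 is smaller); O^2- < N^3- (both 10 e⁻, Z=8>7); N^3- < P^3- (same group, 1 shell fewer).
Full ascending order: Li^+ < Na^+ < F^- < O^2- < N^3- < P^3-. Counting from the largest, position 5 is Na^+.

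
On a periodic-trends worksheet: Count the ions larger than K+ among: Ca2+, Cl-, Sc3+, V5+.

Each ion has 18 electrons. The ranking follows nuclear charge in reverse — greater Z gives a smaller radius. V5+ (Z=23), Sc3+ (Z=21), Ca2+ (Z=20), K+ (Z=19), Cl- (Z=17).
Relative to K+, the ions that are larger are Cl-. That's 1.

1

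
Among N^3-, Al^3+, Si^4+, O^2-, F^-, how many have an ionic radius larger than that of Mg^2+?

3

All of these have 10 electrons (isoelectronic). With the same electron cloud, the ion with the most protons pulls it in tightest. Nuclear charges: Si^4+ (Z=14), Al^3+ (Z=13), Mg^2+ (Z=12), F^- (Z=9), O^2- (Z=8), N^3- (Z=7). Highest Z is smallest.
Placing each against Mg^2+: smaller — Si^4+, Al^3+; larger — F^-, O^2-, N^3-. That's 3.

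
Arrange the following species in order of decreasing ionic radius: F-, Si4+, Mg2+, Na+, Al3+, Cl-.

Electron counts and nuclear charges: Si4+: 10 e⁻, Z=14, Al3+: 10 e⁻, Z=13, Mg2+: 10 e⁻, Z=12, Na+: 10 e⁻, Z=11, F-: 10 e⁻, Z=9, Cl-: 18 e⁻, Z=17. Si4+ < Al3+ (both 10 e⁻, Z=14>13); Al3+ < Mg2+ (isoelectronic, higher Z=13 is smaller); Mg2+ < Na+ (isoelectronic, higher Z=12 is smaller); Na+ < F- (both 10 e⁻, Z=11>9); F- < Cl- (same group, 1 shell fewer).

Cl- > F- > Na+ > Mg2+ > Al3+ > Si4+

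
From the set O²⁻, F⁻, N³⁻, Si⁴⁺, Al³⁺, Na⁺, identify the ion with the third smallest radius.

Isoelectronic series (10 e⁻ each). Size is set by nuclear charge: more protons means a smaller ion. Si⁴⁺ (Z=14), Al³⁺ (Z=13), Na⁺ (Z=11), F⁻ (Z=9), O²⁻ (Z=8), N³⁻ (Z=7).
Ordering: Si⁴⁺ < Al³⁺ < Na⁺ < F⁻ < O²⁻ < N³⁻. The third smallest is Na⁺.

Na⁺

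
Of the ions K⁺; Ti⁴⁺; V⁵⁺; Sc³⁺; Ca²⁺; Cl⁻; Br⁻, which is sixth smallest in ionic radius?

First list Z and electron count for each: V⁵⁺: 18 e⁻, Z=23, Ti⁴⁺: 18 e⁻, Z=22, Sc³⁺: 18 e⁻, Z=21, Ca²⁺: 18 e⁻, Z=20, K⁺: 18 e⁻, Z=19, Cl⁻: 18 e⁻, Z=17, Br⁻: 36 e⁻, Z=35. V⁵⁺ < Ti⁴⁺ (both 18 e⁻, Z=23>22); Ti⁴⁺ < Sc³⁺ (isoelectronic, higher Z=22 is smaller); Sc³⁺ < Ca²⁺ (both 18 e⁻, Z=21>20); Ca²⁺ < K⁺ (both 18 e⁻, Z=20>19); K⁺ < Cl⁻ (isoelectronic, higher Z=19 is smaller); Cl⁻ < Br⁻ (same group, 1 shell fewer).
So the order is V⁵⁺ < Ti⁴⁺ < Sc³⁺ < Ca²⁺ < K⁺ < Cl⁻ < Br⁻; the 6th-smallest ion is Cl⁻.

Cl⁻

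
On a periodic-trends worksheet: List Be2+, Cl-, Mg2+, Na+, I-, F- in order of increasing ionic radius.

Electron counts and nuclear charges: Be2+ has 2 e⁻ (Z=4), Mg2+ has 10 e⁻ (Z=12), Na+ has 10 e⁻ (Z=11), F- has 10 e⁻ (Z=9), Cl- has 18 e⁻ (Z=17), I- has 54 e⁻ (Z=53). Be2+ < Mg2+ (same group, 1 shell fewer); Mg2+ < Na+ (isoelectronic, higher Z=12 is smaller); Na+ < F- (isoelectronic, higher Z=11 is smaller); F- < Cl- (same group, period 2 vs 3); Cl- < I- (same group, 2 shells fewer).

Be2+ < Mg2+ < Na+ < F- < Cl- < I-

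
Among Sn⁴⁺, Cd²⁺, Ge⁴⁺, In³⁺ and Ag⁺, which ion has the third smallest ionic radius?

First list Z and electron count for each: Ge⁴⁺ (Z=32, 28 e⁻), Sn⁴⁺ (Z=50, 46 e⁻), In³⁺ (Z=49, 46 e⁻), Cd²⁺ (Z=48, 46 e⁻), Ag⁺ (Z=47, 46 e⁻). Ge⁴⁺ < Sn⁴⁺ (same group, 1 shell fewer); Sn⁴⁺ < In³⁺ (isoelectronic, higher Z=50 is smaller); In³⁺ < Cd²⁺ (isoelectronic, higher Z=49 is smaller); Cd²⁺ < Ag⁺ (both 46 e⁻, Z=48>47).
Ordering: Ge⁴⁺ < Sn⁴⁺ < In³⁺ < Cd²⁺ < Ag⁺. The third smallest is In³⁺.

In³⁺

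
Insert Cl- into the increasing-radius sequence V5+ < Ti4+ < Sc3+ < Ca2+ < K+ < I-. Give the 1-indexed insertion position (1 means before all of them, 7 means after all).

Tabulating Z and e⁻: V5+: 18 e⁻, Z=23, Ti4+: 18 e⁻, Z=22, Sc3+: 18 e⁻, Z=21, Ca2+: 18 e⁻, Z=20, K+: 18 e⁻, Z=19, Cl-: 18 e⁻, Z=17, I-: 54 e⁻, Z=53. V5+ < Ti4+ (isoelectronic, higher Z=23 is smaller); Ti4+ < Sc3+ (isoelectronic, higher Z=22 is smaller); Sc3+ < Ca2+ (isoelectronic, higher Z=21 is smaller); Ca2+ < K+ (isoelectronic, higher Z=20 is smaller); K+ < Cl- (both 18 e⁻, Z=19>17); Cl- < I- (same group, period 3 vs 5).
The complete sequence is V5+ < Ti4+ < Sc3+ < Ca2+ < K+ < Cl- < I-. Cl- sits at position 6.

6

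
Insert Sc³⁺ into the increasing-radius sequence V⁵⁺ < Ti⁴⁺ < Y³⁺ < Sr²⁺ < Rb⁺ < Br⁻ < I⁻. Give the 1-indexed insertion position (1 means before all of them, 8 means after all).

Electron counts and nuclear charges: V⁵⁺ (Z=23, 18 e⁻), Ti⁴⁺ (Z=22, 18 e⁻), Sc³⁺ (Z=21, 18 e⁻), Y³⁺ (Z=39, 36 e⁻), Sr²⁺ (Z=38, 36 e⁻), Rb⁺ (Z=37, 36 e⁻), Br⁻ (Z=35, 36 e⁻), I⁻ (Z=53, 54 e⁻). V⁵⁺ < Ti⁴⁺ (both 18 e⁻, Z=23>22); Ti⁴⁺ < Sc³⁺ (isoelectronic, higher Z=22 is smaller); Sc³⁺ < Y³⁺ (same group, period 4 vs 5); Y³⁺ < Sr²⁺ (isoelectronic, higher Z=39 is smaller); Sr²⁺ < Rb⁺ (both 36 e⁻, Z=38>37); Rb⁺ < Br⁻ (isoelectronic, higher Z=37 is smaller); Br⁻ < I⁻ (same group, 1 shell fewer).
The complete sequence is V⁵⁺ < Ti⁴⁺ < Sc³⁺ < Y³⁺ < Sr²⁺ < Rb⁺ < Br⁻ < I⁻. Sc³⁺ sits at position 3.

3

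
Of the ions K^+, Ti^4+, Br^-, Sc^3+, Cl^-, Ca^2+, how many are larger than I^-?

0

Electron counts and nuclear charges: Ti^4+ has 18 e⁻ (Z=22), Sc^3+ has 18 e⁻ (Z=21), Ca^2+ has 18 e⁻ (Z=20), K^+ has 18 e⁻ (Z=19), Cl^- has 18 e⁻ (Z=17), Br^- has 36 e⁻ (Z=35), I^- has 54 e⁻ (Z=53). Ti^4+ < Sc^3+ (isoelectronic, higher Z=22 is smaller); Sc^3+ < Ca^2+ (isoelectronic, higher Z=21 is smaller); Ca^2+ < K^+ (both 18 e⁻, Z=20>19); K^+ < Cl^- (both 18 e⁻, Z=19>17); Cl^- < Br^- (same group, period 3 vs 4); Br^- < I^- (same group, period 4 vs 5).
Overall: Ti^4+ < Sc^3+ < Ca^2+ < K^+ < Cl^- < Br^- < I^-. I^- has 6 below it and 0 above. Count: 0.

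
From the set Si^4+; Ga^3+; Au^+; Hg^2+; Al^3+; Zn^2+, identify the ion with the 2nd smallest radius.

Al^3+

Si^4+ (Z=14, 10 e⁻), Al^3+ (Z=13, 10 e⁻), Ga^3+ (Z=31, 28 e⁻), Zn^2+ (Z=30, 28 e⁻), Hg^2+ (Z=80, 78 e⁻), Au^+ (Z=79, 78 e⁻). Si^4+ < Al^3+ (isoelectronic, higher Z=14 is smaller); Al^3+ < Ga^3+ (same group, period 3 vs 4); Ga^3+ < Zn^2+ (isoelectronic, higher Z=31 is smaller); Zn^2+ < Hg^2+ (same group, 2 shells fewer); Hg^2+ < Au^+ (isoelectronic, higher Z=80 is smaller).
So the order is Si^4+ < Al^3+ < Ga^3+ < Zn^2+ < Hg^2+ < Au^+; the 2nd-smallest ion is Al^3+.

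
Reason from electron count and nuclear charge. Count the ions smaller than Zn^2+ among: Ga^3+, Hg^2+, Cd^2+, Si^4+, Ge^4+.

3

Si^4+ has 10 e⁻ (Z=14), Ge^4+ has 28 e⁻ (Z=32), Ga^3+ has 28 e⁻ (Z=31), Zn^2+ has 28 e⁻ (Z=30), Cd^2+ has 46 e⁻ (Z=48), Hg^2+ has 78 e⁻ (Z=80). Si^4+ < Ge^4+ (same group, 1 shell fewer); Ge^4+ < Ga^3+ (both 28 e⁻, Z=32>31); Ga^3+ < Zn^2+ (isoelectronic, higher Z=31 is smaller); Zn^2+ < Cd^2+ (same group, 1 shell fewer); Cd^2+ < Hg^2+ (same group, 1 shell fewer).
Relative to Zn^2+, the ions that are smaller are Si^4+, Ge^4+, Ga^3+. Count: 3.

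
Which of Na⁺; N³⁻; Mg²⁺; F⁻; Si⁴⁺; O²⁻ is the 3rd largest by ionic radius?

These species are isoelectronic with 10 electrons. The only difference is the number of protons: Si⁴⁺ (Z=14), Mg²⁺ (Z=12), Na⁺ (Z=11), F⁻ (Z=9), O²⁻ (Z=8), N³⁻ (Z=7). The strongest nuclear pull (Si⁴⁺) gives the smallest ion.
Ordering: Si⁴⁺ < Mg²⁺ < Na⁺ < F⁻ < O²⁻ < N³⁻. The 3rd largest is F⁻.

F⁻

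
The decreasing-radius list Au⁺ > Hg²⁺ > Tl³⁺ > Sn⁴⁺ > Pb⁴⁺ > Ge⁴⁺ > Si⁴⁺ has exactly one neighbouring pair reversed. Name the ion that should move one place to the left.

Pb⁴⁺

The pair Sn⁴⁺, Pb⁴⁺ is the wrong way round — same group and charge — period 5 sits above period 6, so Sn⁴⁺ is smaller. All other adjacent pairs agree with periodic trends, so Pb⁴⁺ is the misplaced ion.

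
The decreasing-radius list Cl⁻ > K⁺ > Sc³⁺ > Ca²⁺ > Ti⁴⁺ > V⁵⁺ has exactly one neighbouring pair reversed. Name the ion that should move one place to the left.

Ca²⁺

Compare adjacent ions: Sc³⁺ and Ca²⁺ share 18 electrons; the higher nuclear charge on Sc (Z=21) contracts it more, so Sc³⁺ < Ca²⁺ — yet in this decreasing list Sc³⁺ sits before Ca²⁺. Nothing else is reversed, so Ca²⁺ should move one place to the left.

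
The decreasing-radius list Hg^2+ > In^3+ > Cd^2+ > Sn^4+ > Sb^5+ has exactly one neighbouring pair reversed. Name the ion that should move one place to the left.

Compare adjacent ions: they are isoelectronic (46 e⁻) and In has more protons than Cd (49 vs 48), making In^3+ smaller — yet in this decreasing list In^3+ sits before Cd^2+. Nothing else is reversed, so Cd^2+ should move one place to the left.

Cd^2+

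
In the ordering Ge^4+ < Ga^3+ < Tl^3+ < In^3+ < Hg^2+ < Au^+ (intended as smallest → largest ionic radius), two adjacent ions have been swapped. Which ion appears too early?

Tl^3+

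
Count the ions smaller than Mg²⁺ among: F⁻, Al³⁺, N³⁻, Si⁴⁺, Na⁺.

2

Isoelectronic series (10 e⁻ each). Size is set by nuclear charge: more protons means a smaller ion. Si⁴⁺ (Z=14), Al³⁺ (Z=13), Mg²⁺ (Z=12), Na⁺ (Z=11), F⁻ (Z=9), N³⁻ (Z=7).
Overall: Si⁴⁺ < Al³⁺ < Mg²⁺ < Na⁺ < F⁻ < N³⁻. Mg²⁺ has 2 below it and 3 above. That's 2.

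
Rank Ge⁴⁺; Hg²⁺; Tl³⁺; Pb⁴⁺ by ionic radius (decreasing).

Hg²⁺ > Tl³⁺ > Pb⁴⁺ > Ge⁴⁺

First list Z and electron count for each: Ge⁴⁺ has 28 e⁻ (Z=32), Pb⁴⁺ has 78 e⁻ (Z=82), Tl³⁺ has 78 e⁻ (Z=81), Hg²⁺ has 78 e⁻ (Z=80). Ge⁴⁺ < Pb⁴⁺ (same group, 2 shells fewer); Pb⁴⁺ < Tl³⁺ (isoelectronic, higher Z=82 is smaller); Tl³⁺ < Hg²⁺ (both 78 e⁻, Z=81>80).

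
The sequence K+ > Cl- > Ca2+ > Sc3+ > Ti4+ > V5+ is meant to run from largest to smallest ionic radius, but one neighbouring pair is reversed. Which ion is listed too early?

Compare adjacent ions: both have 18 electrons but Z(K)=19 > Z(Cl)=17, so K+ should be the smaller of the two — yet in this decreasing list K+ sits before Cl-. Nothing else is reversed, so K+ should move one place to the right.

K+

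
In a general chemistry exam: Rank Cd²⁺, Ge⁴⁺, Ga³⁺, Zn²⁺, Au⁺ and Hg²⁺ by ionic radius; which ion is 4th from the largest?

Zn²⁺

Electron counts and nuclear charges: Ge⁴⁺: 28 e⁻, Z=32, Ga³⁺: 28 e⁻, Z=31, Zn²⁺: 28 e⁻, Z=30, Cd²⁺: 46 e⁻, Z=48, Hg²⁺: 78 e⁻, Z=80, Au⁺: 78 e⁻, Z=79. Ge⁴⁺ < Ga³⁺ (both 28 e⁻, Z=32>31); Ga³⁺ < Zn²⁺ (isoelectronic, higher Z=31 is smaller); Zn²⁺ < Cd²⁺ (same group, 1 shell fewer); Cd²⁺ < Hg²⁺ (same group, 1 shell fewer); Hg²⁺ < Au⁺ (both 78 e⁻, Z=80>79).
Full ascending order: Ge⁴⁺ < Ga³⁺ < Zn²⁺ < Cd²⁺ < Hg²⁺ < Au⁺. Counting from the largest, position 4 is Zn²⁺.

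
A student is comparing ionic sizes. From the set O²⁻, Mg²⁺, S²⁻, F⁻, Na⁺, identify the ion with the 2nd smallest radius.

Tabulating Z and e⁻: Mg²⁺ (Z=12, 10 e⁻), Na⁺ (Z=11, 10 e⁻), F⁻ (Z=9, 10 e⁻), O²⁻ (Z=8, 10 e⁻), S²⁻ (Z=16, 18 e⁻). Mg²⁺ < Na⁺ (isoelectronic, higher Z=12 is smaller); Na⁺ < F⁻ (isoelectronic, higher Z=11 is smaller); F⁻ < O²⁻ (isoelectronic, higher Z=9 is smaller); O²⁻ < S²⁻ (same group, period 2 vs 3).
Ordering: Mg²⁺ < Na⁺ < F⁻ < O²⁻ < S²⁻. The 2nd smallest is Na⁺.

Na⁺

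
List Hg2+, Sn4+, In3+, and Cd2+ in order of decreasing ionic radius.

Hg2+ > Cd2+ > In3+ > Sn4+

First list Z and electron count for each: Sn4+ (Z=50, 46 e⁻), In3+ (Z=49, 46 e⁻), Cd2+ (Z=48, 46 e⁻), Hg2+ (Z=80, 78 e⁻). Sn4+ < In3+ (both 46 e⁻, Z=50>49); In3+ < Cd2+ (both 46 e⁻, Z=49>48); Cd2+ < Hg2+ (same group, period 5 vs 6).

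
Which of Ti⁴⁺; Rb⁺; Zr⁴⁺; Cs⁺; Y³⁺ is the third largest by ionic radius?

Y³⁺

Tabulating Z and e⁻: Ti⁴⁺ has 18 e⁻ (Z=22), Zr⁴⁺ has 36 e⁻ (Z=40), Y³⁺ has 36 e⁻ (Z=39), Rb⁺ has 36 e⁻ (Z=37), Cs⁺ has 54 e⁻ (Z=55). Ti⁴⁺ < Zr⁴⁺ (same group, 1 shell fewer); Zr⁴⁺ < Y³⁺ (both 36 e⁻, Z=40>39); Y³⁺ < Rb⁺ (both 36 e⁻, Z=39>37); Rb⁺ < Cs⁺ (same group, period 5 vs 6).
Full ascending order: Ti⁴⁺ < Zr⁴⁺ < Y³⁺ < Rb⁺ < Cs⁺. Counting from the largest, position 3 is Y³⁺.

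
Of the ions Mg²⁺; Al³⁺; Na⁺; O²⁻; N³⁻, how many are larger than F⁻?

2

All of these have 10 electrons (isoelectronic). With the same electron cloud, the ion with the most protons pulls it in tightest. Nuclear charges: Al³⁺ (Z=13), Mg²⁺ (Z=12), Na⁺ (Z=11), F⁻ (Z=9), O²⁻ (Z=8), N³⁻ (Z=7). Highest Z is smallest.
Ordering all of them (including F⁻) by radius gives Al³⁺ < Mg²⁺ < Na⁺ < F⁻ < O²⁻ < N³⁻. Count: 2.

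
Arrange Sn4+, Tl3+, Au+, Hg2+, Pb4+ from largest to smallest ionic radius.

First list Z and electron count for each: Sn4+ has 46 e⁻ (Z=50), Pb4+ has 78 e⁻ (Z=82), Tl3+ has 78 e⁻ (Z=81), Hg2+ has 78 e⁻ (Z=80), Au+ has 78 e⁻ (Z=79). Sn4+ < Pb4+ (same group, period 5 vs 6); Pb4+ < Tl3+ (isoelectronic, higher Z=82 is smaller); Tl3+ < Hg2+ (both 78 e⁻, Z=81>80); Hg2+ < Au+ (both 78 e⁻, Z=80>79).

Au+ > Hg2+ > Tl3+ > Pb4+ > Sn4+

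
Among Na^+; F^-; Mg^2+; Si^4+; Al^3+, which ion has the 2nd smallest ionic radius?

Each ion has 10 electrons. The ranking follows nuclear charge in reverse — greater Z gives a smaller radius. Si^4+ (Z=14), Al^3+ (Z=13), Mg^2+ (Z=12), Na^+ (Z=11), F^- (Z=9).
Ordering: Si^4+ < Al^3+ < Mg^2+ < Na^+ < F^-. The 2nd smallest is Al^3+.

Al^3+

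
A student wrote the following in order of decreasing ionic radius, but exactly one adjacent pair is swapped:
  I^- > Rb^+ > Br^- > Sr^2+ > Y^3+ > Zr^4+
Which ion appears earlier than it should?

Check each adjacent pair. Rb^+ and Br^- are reversed: Rb^+ and Br^- share 36 electrons; the higher nuclear charge on Rb (Z=37) contracts it more, so Rb^+ < Br^-. No other neighbouring pair contradicts the periodic trends, so Rb^+ is the ion listed too early.

Rb^+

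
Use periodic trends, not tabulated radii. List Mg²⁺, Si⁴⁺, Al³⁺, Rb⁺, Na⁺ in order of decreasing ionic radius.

Si⁴⁺: 10 e⁻, Z=14, Al³⁺: 10 e⁻, Z=13, Mg²⁺: 10 e⁻, Z=12, Na⁺: 10 e⁻, Z=11, Rb⁺: 36 e⁻, Z=37. Si⁴⁺ < Al³⁺ (both 10 e⁻, Z=14>13); Al³⁺ < Mg²⁺ (isoelectronic, higher Z=13 is smaller); Mg²⁺ < Na⁺ (both 10 e⁻, Z=12>11); Na⁺ < Rb⁺ (same group, 2 shells fewer).

Rb⁺ > Na⁺ > Mg²⁺ > Al³⁺ > Si⁴⁺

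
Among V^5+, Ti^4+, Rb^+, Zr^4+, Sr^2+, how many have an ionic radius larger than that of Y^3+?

Electron counts and nuclear charges: V^5+ (Z=23, 18 e⁻), Ti^4+ (Z=22, 18 e⁻), Zr^4+ (Z=40, 36 e⁻), Y^3+ (Z=39, 36 e⁻), Sr^2+ (Z=38, 36 e⁻), Rb^+ (Z=37, 36 e⁻). V^5+ < Ti^4+ (isoelectronic, higher Z=23 is smaller); Ti^4+ < Zr^4+ (same group, period 4 vs 5); Zr^4+ < Y^3+ (isoelectronic, higher Z=40 is smaller); Y^3+ < Sr^2+ (both 36 e⁻, Z=39>38); Sr^2+ < Rb^+ (both 36 e⁻, Z=38>37).
Relative to Y^3+, the ions that are larger are Sr^2+, Rb^+. Count: 2.

2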